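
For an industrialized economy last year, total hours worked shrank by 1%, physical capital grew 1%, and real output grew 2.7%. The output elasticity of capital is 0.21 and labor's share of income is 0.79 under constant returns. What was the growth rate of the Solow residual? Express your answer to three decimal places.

The Solow residual grew 3.280%.

Labor's share = 1 − 0.21 = 0.79.
Physical capital: 0.21 × 1 = 0.21 pp.
Total hours worked: 0.79 × (-1) = -0.79 pp.
TFP growth = 2.7 + 0.58 = 3.28%.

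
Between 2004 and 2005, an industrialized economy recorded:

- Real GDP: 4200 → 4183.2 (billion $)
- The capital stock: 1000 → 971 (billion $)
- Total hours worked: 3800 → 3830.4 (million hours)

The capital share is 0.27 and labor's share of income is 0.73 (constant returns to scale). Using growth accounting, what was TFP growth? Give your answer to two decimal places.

Real GDP growth = (4183.2 − 4200) / 4200 = -0.4%.
The capital stock growth = (971 − 1000) / 1000 = -2.9%.
Total hours worked growth = (3830.4 − 3800) / 3800 = 0.8%.
Labor's share = 1 − 0.27 = 0.73.
The capital stock: 0.27 × (-2.9) = -0.783 pp.
Total hours worked: 0.73 × 0.8 = 0.584 pp.
TFP growth = -0.4 + 0.199 = -0.201%.

-0.20%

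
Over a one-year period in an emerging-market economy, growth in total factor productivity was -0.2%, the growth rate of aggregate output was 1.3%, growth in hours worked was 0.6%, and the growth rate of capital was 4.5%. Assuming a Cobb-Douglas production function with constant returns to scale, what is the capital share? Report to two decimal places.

α = 0.23

gY = gA + α·gK + (1−α)·gL, so gY − gA − gL = α(gK − gL).
1.3 + 0.2 − 0.6 = α × (4.5 − 0.6).
0.9 = 3.9 α, so α = 0.2308.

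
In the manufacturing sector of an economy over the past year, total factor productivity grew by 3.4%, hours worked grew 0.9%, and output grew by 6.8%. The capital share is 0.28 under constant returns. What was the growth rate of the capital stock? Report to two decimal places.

9.83%

Labor's share = 1 − 0.28 = 0.72.
gY = gA + 0.72×0.9 + 0.28×g.
0.28×g = 6.8 − 3.4 − 0.648 = 2.752.
g = 2.752 / 0.28 = 9.8286%.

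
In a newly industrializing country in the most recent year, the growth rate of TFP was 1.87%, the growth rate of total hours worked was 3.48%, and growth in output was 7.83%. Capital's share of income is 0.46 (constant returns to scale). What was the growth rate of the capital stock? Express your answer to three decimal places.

The capital stock grew 8.871%.

Labor's share = 1 − 0.46 = 0.54.
gY = gA + 0.54×3.48 + 0.46×g.
0.46×g = 7.83 − 1.87 − 1.8792 = 4.0808.
g = 4.0808 / 0.46 = 8.8713%.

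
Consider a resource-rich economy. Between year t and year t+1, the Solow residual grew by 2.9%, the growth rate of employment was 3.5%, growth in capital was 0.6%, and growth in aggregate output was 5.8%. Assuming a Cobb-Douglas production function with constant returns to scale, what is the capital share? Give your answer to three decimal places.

gY = gA + α·gK + (1−α)·gL, so gY − gA − gL = α(gK − gL).
5.8 − 2.9 − 3.5 = α × (0.6 − 3.5).
-0.6 = -2.9 α, so α = 0.2069.

The capital share is 0.207.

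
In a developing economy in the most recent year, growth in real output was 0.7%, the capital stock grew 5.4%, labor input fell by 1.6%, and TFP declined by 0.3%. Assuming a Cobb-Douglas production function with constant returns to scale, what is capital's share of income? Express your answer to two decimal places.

gY = gA + α·gK + (1−α)·gL, so gY − gA − gL = α(gK − gL).
0.7 + 0.3 + 1.6 = α × (5.4 − (-1.6)).
2.6 = 7 α, so α = 0.3714.

Capital's share of income is 0.37.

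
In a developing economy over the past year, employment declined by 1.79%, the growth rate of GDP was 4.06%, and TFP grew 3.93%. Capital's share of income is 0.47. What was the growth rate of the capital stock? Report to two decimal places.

Labor's share = 1 − 0.47 = 0.53.
gY = gA + 0.53×(-1.79) + 0.47×g.
0.47×g = 4.06 − 3.93 + 0.9487 = 1.0787.
g = 1.0787 / 0.47 = 2.2951%.

2.30%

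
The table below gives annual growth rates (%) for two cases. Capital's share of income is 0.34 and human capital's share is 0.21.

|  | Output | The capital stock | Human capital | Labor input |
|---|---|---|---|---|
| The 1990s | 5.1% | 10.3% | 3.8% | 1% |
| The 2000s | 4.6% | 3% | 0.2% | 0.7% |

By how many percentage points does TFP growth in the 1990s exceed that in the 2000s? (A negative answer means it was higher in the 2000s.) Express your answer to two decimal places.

Labor's share = 1 − 0.34 − 0.21 = 0.45.
The 1990s: TFP = 5.1 − 3.502 − 0.798 − 0.45 = 0.35%.
The 2000s: TFP = 4.6 − 1.02 − 0.042 − 0.315 = 3.223%.
Difference = 0.35 − (3.223) = -2.873 pp.

-2.87 percentage points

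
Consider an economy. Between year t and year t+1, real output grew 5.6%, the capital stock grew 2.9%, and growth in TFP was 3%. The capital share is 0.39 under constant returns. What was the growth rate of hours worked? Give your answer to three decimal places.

Hours worked growth was 2.408%.

Labor's share = 1 − 0.39 = 0.61.
gY = gA + 0.39×2.9 + 0.61×g.
0.61×g = 5.6 − 3 − 1.131 = 1.469.
g = 1.469 / 0.61 = 2.4082%.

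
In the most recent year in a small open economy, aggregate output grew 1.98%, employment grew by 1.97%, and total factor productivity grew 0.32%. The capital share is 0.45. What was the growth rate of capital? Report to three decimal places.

Labor's share = 1 − 0.45 = 0.55.
gY = gA + 0.55×1.97 + 0.45×g.
0.45×g = 1.98 − 0.32 − 1.0835 = 0.5765.
g = 0.5765 / 0.45 = 1.28111%.

1.281%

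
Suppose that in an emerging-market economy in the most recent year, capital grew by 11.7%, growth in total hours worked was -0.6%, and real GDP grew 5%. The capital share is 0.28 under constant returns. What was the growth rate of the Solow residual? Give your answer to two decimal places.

The Solow residual growth was 2.16%.

Labor's share = 1 − 0.28 = 0.72.
Capital: 0.28 × 11.7 = 3.276 pp.
Total hours worked: 0.72 × (-0.6) = -0.432 pp.
TFP growth = 5 − 2.844 = 2.156%.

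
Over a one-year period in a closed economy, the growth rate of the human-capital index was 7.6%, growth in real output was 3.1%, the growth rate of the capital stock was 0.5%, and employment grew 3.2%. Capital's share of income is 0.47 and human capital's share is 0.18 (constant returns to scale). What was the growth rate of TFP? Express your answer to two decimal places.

Labor's share = 1 − 0.47 − 0.18 = 0.35.
The capital stock: 0.47 × 0.5 = 0.235 pp.
The human-capital index: 0.18 × 7.6 = 1.368 pp.
Employment: 0.35 × 3.2 = 1.12 pp.
TFP growth = 3.1 − 2.723 = 0.377%.

0.38%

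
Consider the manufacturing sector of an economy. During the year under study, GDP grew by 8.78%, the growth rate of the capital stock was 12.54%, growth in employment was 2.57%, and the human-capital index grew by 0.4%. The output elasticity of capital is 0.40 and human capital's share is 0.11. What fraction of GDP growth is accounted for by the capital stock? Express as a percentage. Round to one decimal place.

57.1%

The capital stock contributed 0.4 × 12.54 = 5.016 pp.
Share of growth = 5.016 / 8.78 × 100 = 57.13%.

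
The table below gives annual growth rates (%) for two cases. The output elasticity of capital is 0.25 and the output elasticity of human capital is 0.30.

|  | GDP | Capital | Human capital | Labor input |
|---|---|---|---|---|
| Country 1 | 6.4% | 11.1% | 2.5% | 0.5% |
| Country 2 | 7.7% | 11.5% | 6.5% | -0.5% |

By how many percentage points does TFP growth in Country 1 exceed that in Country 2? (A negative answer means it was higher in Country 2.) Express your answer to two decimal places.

-0.45 percentage points

Labor's share = 1 − 0.25 − 0.3 = 0.45.
Country 1: TFP = 6.4 − 2.775 − 0.75 − 0.225 = 2.65%.
Country 2: TFP = 7.7 − 2.875 − 1.95 + 0.225 = 3.1%.
Difference = 2.65 − (3.1) = -0.45 pp.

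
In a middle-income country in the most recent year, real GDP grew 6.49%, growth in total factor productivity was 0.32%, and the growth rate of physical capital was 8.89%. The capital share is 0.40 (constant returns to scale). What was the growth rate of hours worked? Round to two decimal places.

Labor's share = 1 − 0.4 = 0.6.
gY = gA + 0.4×8.89 + 0.6×g.
0.6×g = 6.49 − 0.32 − 3.556 = 2.614.
g = 2.614 / 0.6 = 4.3567%.

4.36%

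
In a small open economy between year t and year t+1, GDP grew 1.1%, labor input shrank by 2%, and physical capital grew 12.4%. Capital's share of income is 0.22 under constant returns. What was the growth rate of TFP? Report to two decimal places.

-0.07%

Labor's share = 1 − 0.22 = 0.78.
Physical capital: 0.22 × 12.4 = 2.728 pp.
Labor input: 0.78 × (-2) = -1.56 pp.
TFP growth = 1.1 − 1.168 = -0.068%.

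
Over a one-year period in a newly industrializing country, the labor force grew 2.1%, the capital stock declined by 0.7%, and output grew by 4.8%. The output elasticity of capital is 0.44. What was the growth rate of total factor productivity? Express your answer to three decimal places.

Total factor productivity growth was 3.932%.

Labor's share = 1 − 0.44 = 0.56.
The capital stock: 0.44 × (-0.7) = -0.308 pp.
The labor force: 0.56 × 2.1 = 1.176 pp.
TFP growth = 4.8 − 0.868 = 3.932%.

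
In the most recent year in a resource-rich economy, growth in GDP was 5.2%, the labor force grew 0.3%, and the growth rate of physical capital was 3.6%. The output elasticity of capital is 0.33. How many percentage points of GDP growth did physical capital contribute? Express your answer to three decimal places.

Contribution = share × growth = 0.33 × 3.6 = 1.188 pp.

1.188 percentage points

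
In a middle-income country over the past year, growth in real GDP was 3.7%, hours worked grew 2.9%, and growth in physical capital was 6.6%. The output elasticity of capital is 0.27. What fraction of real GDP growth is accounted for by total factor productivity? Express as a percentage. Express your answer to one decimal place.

Total factor productivity accounted for -5.4% of growth.

Labor's share = 1 − 0.27 = 0.73.
Physical capital: 0.27 × 6.6 = 1.782 pp.
Hours worked: 0.73 × 2.9 = 2.117 pp.
TFP growth = 3.7 − 3.899 = -0.199%.
TFP share of growth = -0.199 / 3.7 × 100 = -5.378%.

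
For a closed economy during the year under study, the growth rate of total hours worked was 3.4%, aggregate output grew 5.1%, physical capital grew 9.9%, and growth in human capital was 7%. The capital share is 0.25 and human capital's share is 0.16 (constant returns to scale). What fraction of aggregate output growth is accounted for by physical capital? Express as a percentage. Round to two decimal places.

Physical capital accounted for 48.53% of growth.

Physical capital contributed 0.25 × 9.9 = 2.475 pp.
Share of growth = 2.475 / 5.1 × 100 = 48.5294%.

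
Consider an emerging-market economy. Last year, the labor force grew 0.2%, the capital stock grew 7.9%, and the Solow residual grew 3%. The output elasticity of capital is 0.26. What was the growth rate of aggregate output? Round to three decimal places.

Labor's share = 1 − 0.26 = 0.74.
The capital stock: 0.26 × 7.9 = 2.054 pp.
The labor force: 0.74 × 0.2 = 0.148 pp.
Output growth = 3 + 2.202 = 5.202%.

5.202%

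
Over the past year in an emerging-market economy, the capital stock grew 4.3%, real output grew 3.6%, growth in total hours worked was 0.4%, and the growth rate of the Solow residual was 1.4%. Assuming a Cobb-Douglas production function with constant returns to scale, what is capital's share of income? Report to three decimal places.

gY = gA + α·gK + (1−α)·gL, so gY − gA − gL = α(gK − gL).
3.6 − 1.4 − 0.4 = α × (4.3 − 0.4).
1.8 = 3.9 α, so α = 0.46154.

0.462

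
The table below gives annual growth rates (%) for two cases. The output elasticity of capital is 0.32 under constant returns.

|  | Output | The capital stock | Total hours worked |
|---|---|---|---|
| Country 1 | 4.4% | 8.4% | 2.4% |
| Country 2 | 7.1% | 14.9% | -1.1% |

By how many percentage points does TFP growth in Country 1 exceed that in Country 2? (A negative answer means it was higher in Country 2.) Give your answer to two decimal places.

-3.00 percentage points

Labor's share = 1 − 0.32 = 0.68.
Country 1: TFP = 4.4 − 2.688 − 1.632 = 0.08%.
Country 2: TFP = 7.1 − 4.768 + 0.748 = 3.08%.
Difference = 0.08 − (3.08) = -3 pp.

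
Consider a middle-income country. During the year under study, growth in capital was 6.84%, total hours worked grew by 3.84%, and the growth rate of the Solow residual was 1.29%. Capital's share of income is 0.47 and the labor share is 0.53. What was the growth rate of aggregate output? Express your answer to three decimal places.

6.540%

Labor's share = 1 − 0.47 = 0.53.
Capital: 0.47 × 6.84 = 3.2148 pp.
Total hours worked: 0.53 × 3.84 = 2.0352 pp.
Output growth = 1.29 + 5.25 = 6.54%.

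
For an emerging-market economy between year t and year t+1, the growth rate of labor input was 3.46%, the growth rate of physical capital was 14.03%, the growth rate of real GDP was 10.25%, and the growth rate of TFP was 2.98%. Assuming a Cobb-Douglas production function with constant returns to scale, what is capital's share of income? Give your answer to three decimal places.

gY = gA + α·gK + (1−α)·gL, so gY − gA − gL = α(gK − gL).
10.25 − 2.98 − 3.46 = α × (14.03 − 3.46).
3.81 = 10.57 α, so α = 0.36045.

0.360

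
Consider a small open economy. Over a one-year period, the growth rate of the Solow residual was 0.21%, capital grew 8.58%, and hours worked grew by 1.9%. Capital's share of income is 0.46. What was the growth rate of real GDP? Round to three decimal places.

Real GDP grew 5.183%.

Labor's share = 1 − 0.46 = 0.54.
Capital: 0.46 × 8.58 = 3.9468 pp.
Hours worked: 0.54 × 1.9 = 1.026 pp.
Output growth = 0.21 + 4.9728 = 5.1828%.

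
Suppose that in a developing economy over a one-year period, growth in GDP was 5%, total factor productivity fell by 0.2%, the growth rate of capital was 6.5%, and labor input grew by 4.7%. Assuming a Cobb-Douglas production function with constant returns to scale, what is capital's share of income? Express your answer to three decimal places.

Capital's share of income is 0.278.

gY = gA + α·gK + (1−α)·gL, so gY − gA − gL = α(gK − gL).
5 + 0.2 − 4.7 = α × (6.5 − 4.7).
0.5 = 1.8 α, so α = 0.27778.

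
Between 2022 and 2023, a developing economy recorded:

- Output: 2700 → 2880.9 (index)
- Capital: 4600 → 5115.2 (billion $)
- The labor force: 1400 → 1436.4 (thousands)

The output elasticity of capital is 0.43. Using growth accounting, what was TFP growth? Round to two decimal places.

Output growth = (2880.9 − 2700) / 2700 = 6.7%.
Capital growth = (5115.2 − 4600) / 4600 = 11.2%.
The labor force growth = (1436.4 − 1400) / 1400 = 2.6%.
Labor's share = 1 − 0.43 = 0.57.
Capital: 0.43 × 11.2 = 4.816 pp.
The labor force: 0.57 × 2.6 = 1.482 pp.
TFP growth = 6.7 − 6.298 = 0.402%.

0.40%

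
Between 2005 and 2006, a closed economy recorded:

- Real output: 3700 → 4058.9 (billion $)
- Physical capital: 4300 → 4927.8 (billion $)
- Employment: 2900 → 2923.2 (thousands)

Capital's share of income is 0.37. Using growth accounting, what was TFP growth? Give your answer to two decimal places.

Real output growth = (4058.9 − 3700) / 3700 = 9.7%.
Physical capital growth = (4927.8 − 4300) / 4300 = 14.6%.
Employment growth = (2923.2 − 2900) / 2900 = 0.8%.
Labor's share = 1 − 0.37 = 0.63.
Physical capital: 0.37 × 14.6 = 5.402 pp.
Employment: 0.63 × 0.8 = 0.504 pp.
TFP growth = 9.7 − 5.906 = 3.794%.

TFP grew 3.79%.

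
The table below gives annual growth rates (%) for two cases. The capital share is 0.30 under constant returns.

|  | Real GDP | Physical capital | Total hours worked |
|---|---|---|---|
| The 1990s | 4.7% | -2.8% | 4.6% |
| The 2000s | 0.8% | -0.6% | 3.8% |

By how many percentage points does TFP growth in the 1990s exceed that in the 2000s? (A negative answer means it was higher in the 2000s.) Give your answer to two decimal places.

Labor's share = 1 − 0.3 = 0.7.
The 1990s: TFP = 4.7 + 0.84 − 3.22 = 2.32%.
The 2000s: TFP = 0.8 + 0.18 − 2.66 = -1.68%.
Difference = 2.32 − (-1.68) = 4 pp.

4.00 percentage points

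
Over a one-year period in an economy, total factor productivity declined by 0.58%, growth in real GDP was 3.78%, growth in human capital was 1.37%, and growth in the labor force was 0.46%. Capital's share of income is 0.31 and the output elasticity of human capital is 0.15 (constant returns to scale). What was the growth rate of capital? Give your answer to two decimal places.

Labor's share = 1 − 0.31 − 0.15 = 0.54.
gY = gA + 0.15×1.37 + 0.54×0.46 + 0.31×g.
0.31×g = 3.78 + 0.58 − 0.4539 = 3.9061.
g = 3.9061 / 0.31 = 12.6003%.

Capital grew 12.60%.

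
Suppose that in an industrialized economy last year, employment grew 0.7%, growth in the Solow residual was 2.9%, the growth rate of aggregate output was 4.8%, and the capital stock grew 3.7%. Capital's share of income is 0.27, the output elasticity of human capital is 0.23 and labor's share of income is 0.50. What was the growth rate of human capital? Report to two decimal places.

2.40%

Labor's share = 1 − 0.27 − 0.23 = 0.5.
gY = gA + 0.27×3.7 + 0.5×0.7 + 0.23×g.
0.23×g = 4.8 − 2.9 − 1.349 = 0.551.
g = 0.551 / 0.23 = 2.3957%.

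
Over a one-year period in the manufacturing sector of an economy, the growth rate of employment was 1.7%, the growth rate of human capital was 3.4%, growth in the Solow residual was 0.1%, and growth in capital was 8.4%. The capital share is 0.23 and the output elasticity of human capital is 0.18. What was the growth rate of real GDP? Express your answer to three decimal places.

Labor's share = 1 − 0.23 − 0.18 = 0.59.
Capital: 0.23 × 8.4 = 1.932 pp.
Human capital: 0.18 × 3.4 = 0.612 pp.
Employment: 0.59 × 1.7 = 1.003 pp.
Output growth = 0.1 + 3.547 = 3.647%.

Real GDP growth was 3.647%.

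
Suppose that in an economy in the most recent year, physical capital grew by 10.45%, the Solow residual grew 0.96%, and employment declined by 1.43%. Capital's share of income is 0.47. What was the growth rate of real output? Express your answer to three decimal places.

Labor's share = 1 − 0.47 = 0.53.
Physical capital: 0.47 × 10.45 = 4.9115 pp.
Employment: 0.53 × (-1.43) = -0.7579 pp.
Output growth = 0.96 + 4.1536 = 5.1136%.

5.114%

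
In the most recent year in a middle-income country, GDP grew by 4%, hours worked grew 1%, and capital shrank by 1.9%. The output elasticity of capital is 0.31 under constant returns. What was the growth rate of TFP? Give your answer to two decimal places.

Labor's share = 1 − 0.31 = 0.69.
Capital: 0.31 × (-1.9) = -0.589 pp.
Hours worked: 0.69 × 1 = 0.69 pp.
TFP growth = 4 − 0.101 = 3.899%.

TFP growth was 3.90%.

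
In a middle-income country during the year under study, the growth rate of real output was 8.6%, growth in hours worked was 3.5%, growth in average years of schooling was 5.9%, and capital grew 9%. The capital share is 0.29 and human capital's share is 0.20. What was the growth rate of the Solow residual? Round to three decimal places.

The Solow residual growth was 3.025%.

Labor's share = 1 − 0.29 − 0.2 = 0.51.
Capital: 0.29 × 9 = 2.61 pp.
Average years of schooling: 0.2 × 5.9 = 1.18 pp.
Hours worked: 0.51 × 3.5 = 1.785 pp.
TFP growth = 8.6 − 5.575 = 3.025%.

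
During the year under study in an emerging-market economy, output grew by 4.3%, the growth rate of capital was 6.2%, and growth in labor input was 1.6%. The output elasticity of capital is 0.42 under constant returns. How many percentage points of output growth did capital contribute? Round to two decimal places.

2.60 percentage points

Contribution = share × growth = 0.42 × 6.2 = 2.604 pp.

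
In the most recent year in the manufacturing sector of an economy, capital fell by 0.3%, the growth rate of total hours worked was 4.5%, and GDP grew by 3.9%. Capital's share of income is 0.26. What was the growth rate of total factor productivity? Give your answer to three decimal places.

0.648%

Labor's share = 1 − 0.26 = 0.74.
Capital: 0.26 × (-0.3) = -0.078 pp.
Total hours worked: 0.74 × 4.5 = 3.33 pp.
TFP growth = 3.9 − 3.252 = 0.648%.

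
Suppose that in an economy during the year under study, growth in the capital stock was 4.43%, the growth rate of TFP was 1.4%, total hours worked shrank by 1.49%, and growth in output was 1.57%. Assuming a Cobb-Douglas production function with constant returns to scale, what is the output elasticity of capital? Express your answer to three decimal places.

The output elasticity of capital is 0.280.

gY = gA + α·gK + (1−α)·gL, so gY − gA − gL = α(gK − gL).
1.57 − 1.4 + 1.49 = α × (4.43 − (-1.49)).
1.66 = 5.92 α, so α = 0.28041.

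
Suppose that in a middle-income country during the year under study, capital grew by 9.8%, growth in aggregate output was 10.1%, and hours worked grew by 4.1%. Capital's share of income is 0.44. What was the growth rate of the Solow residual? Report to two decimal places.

3.49%

Labor's share = 1 − 0.44 = 0.56.
Capital: 0.44 × 9.8 = 4.312 pp.
Hours worked: 0.56 × 4.1 = 2.296 pp.
TFP growth = 10.1 − 6.608 = 3.492%.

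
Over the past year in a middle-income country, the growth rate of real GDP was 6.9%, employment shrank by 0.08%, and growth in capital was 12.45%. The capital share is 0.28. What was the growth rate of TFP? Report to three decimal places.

Labor's share = 1 − 0.28 = 0.72.
Capital: 0.28 × 12.45 = 3.486 pp.
Employment: 0.72 × (-0.08) = -0.0576 pp.
TFP growth = 6.9 − 3.4284 = 3.4716%.

TFP grew 3.472%.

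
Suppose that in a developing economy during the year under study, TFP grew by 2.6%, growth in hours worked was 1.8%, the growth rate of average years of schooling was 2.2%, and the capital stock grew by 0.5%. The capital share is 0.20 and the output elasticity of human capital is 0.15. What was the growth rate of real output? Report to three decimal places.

Labor's share = 1 − 0.2 − 0.15 = 0.65.
The capital stock: 0.2 × 0.5 = 0.1 pp.
Average years of schooling: 0.15 × 2.2 = 0.33 pp.
Hours worked: 0.65 × 1.8 = 1.17 pp.
Output growth = 2.6 + 1.6 = 4.2%.

4.200%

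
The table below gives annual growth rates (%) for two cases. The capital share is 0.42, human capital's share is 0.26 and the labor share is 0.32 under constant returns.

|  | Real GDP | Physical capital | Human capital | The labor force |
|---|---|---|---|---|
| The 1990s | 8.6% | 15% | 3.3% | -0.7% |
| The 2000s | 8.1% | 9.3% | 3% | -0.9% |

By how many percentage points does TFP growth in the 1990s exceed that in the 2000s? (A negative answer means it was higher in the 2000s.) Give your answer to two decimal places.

-2.04 percentage points

Labor's share = 1 − 0.42 − 0.26 = 0.32.
The 1990s: TFP = 8.6 − 6.3 − 0.858 + 0.224 = 1.666%.
The 2000s: TFP = 8.1 − 3.906 − 0.78 + 0.288 = 3.702%.
Difference = 1.666 − (3.702) = -2.036 pp.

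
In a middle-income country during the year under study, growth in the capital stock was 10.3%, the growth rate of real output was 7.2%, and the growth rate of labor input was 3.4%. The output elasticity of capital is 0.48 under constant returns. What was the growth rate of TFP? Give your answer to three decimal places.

Labor's share = 1 − 0.48 = 0.52.
The capital stock: 0.48 × 10.3 = 4.944 pp.
Labor input: 0.52 × 3.4 = 1.768 pp.
TFP growth = 7.2 − 6.712 = 0.488%.

0.488%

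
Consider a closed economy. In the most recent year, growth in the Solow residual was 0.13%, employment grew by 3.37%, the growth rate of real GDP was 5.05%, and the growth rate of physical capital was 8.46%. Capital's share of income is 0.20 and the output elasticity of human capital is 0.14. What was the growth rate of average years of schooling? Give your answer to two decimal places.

7.17%

Labor's share = 1 − 0.2 − 0.14 = 0.66.
gY = gA + 0.2×8.46 + 0.66×3.37 + 0.14×g.
0.14×g = 5.05 − 0.13 − 3.9162 = 1.0038.
g = 1.0038 / 0.14 = 7.17%.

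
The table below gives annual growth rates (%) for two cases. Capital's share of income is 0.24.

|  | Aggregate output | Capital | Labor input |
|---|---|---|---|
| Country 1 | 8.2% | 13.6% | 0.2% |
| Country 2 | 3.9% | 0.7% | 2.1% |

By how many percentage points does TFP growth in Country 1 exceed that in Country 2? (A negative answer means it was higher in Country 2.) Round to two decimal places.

2.65 percentage points

Labor's share = 1 − 0.24 = 0.76.
Country 1: TFP = 8.2 − 3.264 − 0.152 = 4.784%.
Country 2: TFP = 3.9 − 0.168 − 1.596 = 2.136%.
Difference = 4.784 − (2.136) = 2.648 pp.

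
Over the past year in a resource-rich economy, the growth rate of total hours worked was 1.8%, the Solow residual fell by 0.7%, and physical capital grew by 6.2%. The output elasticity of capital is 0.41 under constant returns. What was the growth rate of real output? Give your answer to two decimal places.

Labor's share = 1 − 0.41 = 0.59.
Physical capital: 0.41 × 6.2 = 2.542 pp.
Total hours worked: 0.59 × 1.8 = 1.062 pp.
Output growth = -0.7 + 3.604 = 2.904%.

Real output grew 2.90%.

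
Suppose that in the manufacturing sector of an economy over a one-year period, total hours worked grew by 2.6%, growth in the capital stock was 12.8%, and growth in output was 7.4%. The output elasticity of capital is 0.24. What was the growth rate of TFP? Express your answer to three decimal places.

Labor's share = 1 − 0.24 = 0.76.
The capital stock: 0.24 × 12.8 = 3.072 pp.
Total hours worked: 0.76 × 2.6 = 1.976 pp.
TFP growth = 7.4 − 5.048 = 2.352%.

2.352%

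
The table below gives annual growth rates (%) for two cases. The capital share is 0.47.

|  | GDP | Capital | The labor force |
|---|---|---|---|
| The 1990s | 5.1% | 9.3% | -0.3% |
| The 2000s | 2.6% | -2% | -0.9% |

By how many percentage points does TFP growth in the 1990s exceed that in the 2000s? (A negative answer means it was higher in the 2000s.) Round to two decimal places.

Labor's share = 1 − 0.47 = 0.53.
The 1990s: TFP = 5.1 − 4.371 + 0.159 = 0.888%.
The 2000s: TFP = 2.6 + 0.94 + 0.477 = 4.017%.
Difference = 0.888 − (4.017) = -3.129 pp.

-3.13 percentage points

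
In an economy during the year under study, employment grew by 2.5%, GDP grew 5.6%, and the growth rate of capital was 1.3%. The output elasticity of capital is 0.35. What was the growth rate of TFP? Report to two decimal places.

TFP growth was 3.52%.

Labor's share = 1 − 0.35 = 0.65.
Capital: 0.35 × 1.3 = 0.455 pp.
Employment: 0.65 × 2.5 = 1.625 pp.
TFP growth = 5.6 − 2.08 = 3.52%.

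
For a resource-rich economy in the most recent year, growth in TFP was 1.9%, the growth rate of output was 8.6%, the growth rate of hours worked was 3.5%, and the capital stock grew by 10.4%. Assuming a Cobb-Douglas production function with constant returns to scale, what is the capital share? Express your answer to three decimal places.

0.464

gY = gA + α·gK + (1−α)·gL, so gY − gA − gL = α(gK − gL).
8.6 − 1.9 − 3.5 = α × (10.4 − 3.5).
3.2 = 6.9 α, so α = 0.46377.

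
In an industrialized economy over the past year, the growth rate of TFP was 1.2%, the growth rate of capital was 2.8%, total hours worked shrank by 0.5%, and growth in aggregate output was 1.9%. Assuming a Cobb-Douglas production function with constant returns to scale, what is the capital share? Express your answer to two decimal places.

0.36

gY = gA + α·gK + (1−α)·gL, so gY − gA − gL = α(gK − gL).
1.9 − 1.2 + 0.5 = α × (2.8 − (-0.5)).
1.2 = 3.3 α, so α = 0.3636.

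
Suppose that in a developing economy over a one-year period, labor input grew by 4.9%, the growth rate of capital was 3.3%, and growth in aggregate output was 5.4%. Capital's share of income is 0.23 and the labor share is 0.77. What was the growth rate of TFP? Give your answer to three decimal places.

Labor's share = 1 − 0.23 = 0.77.
Capital: 0.23 × 3.3 = 0.759 pp.
Labor input: 0.77 × 4.9 = 3.773 pp.
TFP growth = 5.4 − 4.532 = 0.868%.

0.868%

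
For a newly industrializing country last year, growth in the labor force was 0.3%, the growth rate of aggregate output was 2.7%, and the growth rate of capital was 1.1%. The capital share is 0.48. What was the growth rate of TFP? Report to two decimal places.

2.02%

Labor's share = 1 − 0.48 = 0.52.
Capital: 0.48 × 1.1 = 0.528 pp.
The labor force: 0.52 × 0.3 = 0.156 pp.
TFP growth = 2.7 − 0.684 = 2.016%.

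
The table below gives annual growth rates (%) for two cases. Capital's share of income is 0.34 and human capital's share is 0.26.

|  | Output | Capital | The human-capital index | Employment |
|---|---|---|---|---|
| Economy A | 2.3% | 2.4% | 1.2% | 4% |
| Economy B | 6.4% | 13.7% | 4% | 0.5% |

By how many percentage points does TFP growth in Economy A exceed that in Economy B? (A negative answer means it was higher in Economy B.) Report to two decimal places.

-0.93 percentage points

Labor's share = 1 − 0.34 − 0.26 = 0.4.
Economy A: TFP = 2.3 − 0.816 − 0.312 − 1.6 = -0.428%.
Economy B: TFP = 6.4 − 4.658 − 1.04 − 0.2 = 0.502%.
Difference = -0.428 − (0.502) = -0.93 pp.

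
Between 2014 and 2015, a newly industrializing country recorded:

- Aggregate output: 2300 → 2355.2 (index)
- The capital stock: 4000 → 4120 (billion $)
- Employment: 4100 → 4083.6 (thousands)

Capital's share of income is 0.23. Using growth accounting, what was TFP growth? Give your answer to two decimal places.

Aggregate output growth = (2355.2 − 2300) / 2300 = 2.4%.
The capital stock growth = (4120 − 4000) / 4000 = 3%.
Employment growth = (4083.6 − 4100) / 4100 = -0.4%.
Labor's share = 1 − 0.23 = 0.77.
The capital stock: 0.23 × 3 = 0.69 pp.
Employment: 0.77 × (-0.4) = -0.308 pp.
TFP growth = 2.4 − 0.382 = 2.018%.

TFP grew 2.02%.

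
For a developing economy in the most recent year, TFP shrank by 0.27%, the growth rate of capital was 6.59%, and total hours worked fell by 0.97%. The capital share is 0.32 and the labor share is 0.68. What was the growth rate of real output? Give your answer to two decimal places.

Labor's share = 1 − 0.32 = 0.68.
Capital: 0.32 × 6.59 = 2.1088 pp.
Total hours worked: 0.68 × (-0.97) = -0.6596 pp.
Output growth = -0.27 + 1.4492 = 1.1792%.

1.18%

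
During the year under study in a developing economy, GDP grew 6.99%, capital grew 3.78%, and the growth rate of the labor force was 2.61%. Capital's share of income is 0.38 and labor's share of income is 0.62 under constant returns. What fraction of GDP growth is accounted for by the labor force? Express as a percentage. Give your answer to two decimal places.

Labor's share = 1 − 0.38 = 0.62.
The labor force contributed 0.62 × 2.61 = 1.6182 pp.
Share of growth = 1.6182 / 6.99 × 100 = 23.1502%.

The labor force accounted for 23.15% of growth.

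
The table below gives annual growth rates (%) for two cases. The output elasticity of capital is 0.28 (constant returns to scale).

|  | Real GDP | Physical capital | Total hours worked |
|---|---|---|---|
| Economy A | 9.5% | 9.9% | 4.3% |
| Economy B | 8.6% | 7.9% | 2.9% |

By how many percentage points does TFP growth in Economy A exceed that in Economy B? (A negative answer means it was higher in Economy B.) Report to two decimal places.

Labor's share = 1 − 0.28 = 0.72.
Economy A: TFP = 9.5 − 2.772 − 3.096 = 3.632%.
Economy B: TFP = 8.6 − 2.212 − 2.088 = 4.3%.
Difference = 3.632 − (4.3) = -0.668 pp.

-0.67 percentage points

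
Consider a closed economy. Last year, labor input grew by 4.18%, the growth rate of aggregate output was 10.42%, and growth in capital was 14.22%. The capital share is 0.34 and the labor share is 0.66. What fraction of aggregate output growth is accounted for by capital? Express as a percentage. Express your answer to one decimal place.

46.4%

Capital contributed 0.34 × 14.22 = 4.8348 pp.
Share of growth = 4.8348 / 10.42 × 100 = 46.399%.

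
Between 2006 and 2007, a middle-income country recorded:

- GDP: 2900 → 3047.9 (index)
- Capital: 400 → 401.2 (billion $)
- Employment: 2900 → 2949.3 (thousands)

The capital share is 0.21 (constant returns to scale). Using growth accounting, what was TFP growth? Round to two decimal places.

GDP growth = (3047.9 − 2900) / 2900 = 5.1%.
Capital growth = (401.2 − 400) / 400 = 0.3%.
Employment growth = (2949.3 − 2900) / 2900 = 1.7%.
Labor's share = 1 − 0.21 = 0.79.
Capital: 0.21 × 0.3 = 0.063 pp.
Employment: 0.79 × 1.7 = 1.343 pp.
TFP growth = 5.1 − 1.406 = 3.694%.

3.69%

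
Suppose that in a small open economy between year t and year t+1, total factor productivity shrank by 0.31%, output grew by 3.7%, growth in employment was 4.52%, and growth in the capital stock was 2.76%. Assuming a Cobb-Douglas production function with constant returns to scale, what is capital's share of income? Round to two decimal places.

0.29

gY = gA + α·gK + (1−α)·gL, so gY − gA − gL = α(gK − gL).
3.7 + 0.31 − 4.52 = α × (2.76 − 4.52).
-0.51 = -1.76 α, so α = 0.2898.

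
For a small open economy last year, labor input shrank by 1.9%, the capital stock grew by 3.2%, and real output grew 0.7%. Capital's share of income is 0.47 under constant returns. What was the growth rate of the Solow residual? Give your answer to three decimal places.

0.203%

Labor's share = 1 − 0.47 = 0.53.
The capital stock: 0.47 × 3.2 = 1.504 pp.
Labor input: 0.53 × (-1.9) = -1.007 pp.
TFP growth = 0.7 − 0.497 = 0.203%.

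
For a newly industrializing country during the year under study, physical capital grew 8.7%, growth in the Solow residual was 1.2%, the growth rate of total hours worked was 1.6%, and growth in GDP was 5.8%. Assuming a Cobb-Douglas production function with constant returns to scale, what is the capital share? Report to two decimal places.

α = 0.42

gY = gA + α·gK + (1−α)·gL, so gY − gA − gL = α(gK − gL).
5.8 − 1.2 − 1.6 = α × (8.7 − 1.6).
3 = 7.1 α, so α = 0.4225.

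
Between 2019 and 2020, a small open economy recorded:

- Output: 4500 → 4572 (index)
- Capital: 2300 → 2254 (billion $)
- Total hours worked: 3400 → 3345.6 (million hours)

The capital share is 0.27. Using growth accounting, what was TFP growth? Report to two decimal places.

Output growth = (4572 − 4500) / 4500 = 1.6%.
Capital growth = (2254 − 2300) / 2300 = -2%.
Total hours worked growth = (3345.6 − 3400) / 3400 = -1.6%.
Labor's share = 1 − 0.27 = 0.73.
Capital: 0.27 × (-2) = -0.54 pp.
Total hours worked: 0.73 × (-1.6) = -1.168 pp.
TFP growth = 1.6 + 1.708 = 3.308%.

3.31%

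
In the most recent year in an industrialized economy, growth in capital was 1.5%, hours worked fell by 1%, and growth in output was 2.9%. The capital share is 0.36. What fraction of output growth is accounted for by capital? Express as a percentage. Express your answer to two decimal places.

Capital accounted for 18.62% of growth.

Capital contributed 0.36 × 1.5 = 0.54 pp.
Share of growth = 0.54 / 2.9 × 100 = 18.6207%.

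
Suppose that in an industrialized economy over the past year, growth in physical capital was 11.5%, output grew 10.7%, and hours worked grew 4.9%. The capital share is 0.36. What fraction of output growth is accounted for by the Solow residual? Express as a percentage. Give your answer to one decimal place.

Labor's share = 1 − 0.36 = 0.64.
Physical capital: 0.36 × 11.5 = 4.14 pp.
Hours worked: 0.64 × 4.9 = 3.136 pp.
TFP growth = 10.7 − 7.276 = 3.424%.
TFP share of growth = 3.424 / 10.7 × 100 = 32%.

32.0%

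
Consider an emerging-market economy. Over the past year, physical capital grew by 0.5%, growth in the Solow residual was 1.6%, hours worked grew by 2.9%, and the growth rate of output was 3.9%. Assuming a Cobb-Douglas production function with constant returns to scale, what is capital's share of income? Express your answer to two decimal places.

Capital's share of income is 0.25.

gY = gA + α·gK + (1−α)·gL, so gY − gA − gL = α(gK − gL).
3.9 − 1.6 − 2.9 = α × (0.5 − 2.9).
-0.6 = -2.4 α, so α = 0.25.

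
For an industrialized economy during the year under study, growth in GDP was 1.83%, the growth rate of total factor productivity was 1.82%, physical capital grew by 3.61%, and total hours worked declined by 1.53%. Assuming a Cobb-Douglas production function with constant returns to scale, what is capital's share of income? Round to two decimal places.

gY = gA + α·gK + (1−α)·gL, so gY − gA − gL = α(gK − gL).
1.83 − 1.82 + 1.53 = α × (3.61 − (-1.53)).
1.54 = 5.14 α, so α = 0.2996.

α = 0.30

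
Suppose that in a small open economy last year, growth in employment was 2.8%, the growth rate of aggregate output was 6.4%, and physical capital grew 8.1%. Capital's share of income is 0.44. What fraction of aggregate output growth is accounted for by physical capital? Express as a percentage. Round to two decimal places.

Physical capital contributed 0.44 × 8.1 = 3.564 pp.
Share of growth = 3.564 / 6.4 × 100 = 55.6875%.

55.69%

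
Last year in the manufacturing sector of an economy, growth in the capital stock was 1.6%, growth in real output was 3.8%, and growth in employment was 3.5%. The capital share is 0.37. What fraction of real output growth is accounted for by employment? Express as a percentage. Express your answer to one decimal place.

Employment accounted for 58.0% of growth.

Labor's share = 1 − 0.37 = 0.63.
Employment contributed 0.63 × 3.5 = 2.205 pp.
Share of growth = 2.205 / 3.8 × 100 = 58.026%.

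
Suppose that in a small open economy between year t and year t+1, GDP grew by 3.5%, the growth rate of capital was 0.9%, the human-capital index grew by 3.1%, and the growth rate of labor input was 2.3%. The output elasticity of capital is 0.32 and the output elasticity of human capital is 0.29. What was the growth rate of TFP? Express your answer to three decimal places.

Labor's share = 1 − 0.32 − 0.29 = 0.39.
Capital: 0.32 × 0.9 = 0.288 pp.
The human-capital index: 0.29 × 3.1 = 0.899 pp.
Labor input: 0.39 × 2.3 = 0.897 pp.
TFP growth = 3.5 − 2.084 = 1.416%.

TFP grew 1.416%.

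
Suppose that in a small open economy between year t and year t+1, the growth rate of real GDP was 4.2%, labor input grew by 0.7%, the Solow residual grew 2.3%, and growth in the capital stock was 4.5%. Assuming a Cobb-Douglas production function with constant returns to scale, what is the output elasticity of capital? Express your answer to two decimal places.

gY = gA + α·gK + (1−α)·gL, so gY − gA − gL = α(gK − gL).
4.2 − 2.3 − 0.7 = α × (4.5 − 0.7).
1.2 = 3.8 α, so α = 0.3158.

The output elasticity of capital is 0.32.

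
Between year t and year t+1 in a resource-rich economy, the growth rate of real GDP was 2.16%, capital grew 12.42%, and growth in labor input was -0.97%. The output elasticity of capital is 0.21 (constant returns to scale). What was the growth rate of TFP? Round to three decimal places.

Labor's share = 1 − 0.21 = 0.79.
Capital: 0.21 × 12.42 = 2.6082 pp.
Labor input: 0.79 × (-0.97) = -0.7663 pp.
TFP growth = 2.16 − 1.8419 = 0.3181%.

0.318%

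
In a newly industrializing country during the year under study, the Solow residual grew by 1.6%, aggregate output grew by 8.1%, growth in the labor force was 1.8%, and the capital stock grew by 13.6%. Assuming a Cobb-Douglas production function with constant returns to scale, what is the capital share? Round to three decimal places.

0.398

gY = gA + α·gK + (1−α)·gL, so gY − gA − gL = α(gK − gL).
8.1 − 1.6 − 1.8 = α × (13.6 − 1.8).
4.7 = 11.8 α, so α = 0.39831.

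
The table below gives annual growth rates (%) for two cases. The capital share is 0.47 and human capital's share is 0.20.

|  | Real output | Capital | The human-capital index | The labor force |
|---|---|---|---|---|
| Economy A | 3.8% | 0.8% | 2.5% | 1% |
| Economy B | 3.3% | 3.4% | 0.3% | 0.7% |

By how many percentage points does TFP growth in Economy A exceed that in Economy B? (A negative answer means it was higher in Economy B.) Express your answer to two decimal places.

1.18 percentage points

Labor's share = 1 − 0.47 − 0.2 = 0.33.
Economy A: TFP = 3.8 − 0.376 − 0.5 − 0.33 = 2.594%.
Economy B: TFP = 3.3 − 1.598 − 0.06 − 0.231 = 1.411%.
Difference = 2.594 − (1.411) = 1.183 pp.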